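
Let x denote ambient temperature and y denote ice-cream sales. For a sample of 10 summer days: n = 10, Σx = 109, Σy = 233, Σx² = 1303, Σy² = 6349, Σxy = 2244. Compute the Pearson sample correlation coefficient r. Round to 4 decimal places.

-0.9094

S_xy = nΣxy − ΣxΣy = 10·2244 − 109·233 = 22440 − 25397 = -2957
S_xx = nΣx² − (Σx)² = 10·1303 − 109² = 13030 − 11881 = 1149
S_yy = nΣy² − (Σy)² = 10·6349 − 233² = 63490 − 54289 = 9201
r = S_xy / √(S_xx·S_yy) = -2957 / √(1149·9201) = -2957 / √10571949 = -2957 / 3251.4534 = -0.9094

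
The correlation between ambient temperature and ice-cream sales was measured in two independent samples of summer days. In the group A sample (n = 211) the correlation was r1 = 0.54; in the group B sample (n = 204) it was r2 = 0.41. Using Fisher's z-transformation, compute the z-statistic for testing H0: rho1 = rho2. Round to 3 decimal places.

1.704

Fisher z-transforms: z1 = atanh(0.54) = 0.604156, z2 = atanh(0.41) = 0.435611; difference d = 0.168545
Var(d) = 1/208 + 1/201 = 0.0048077 + 0.0049751 = 0.0097828
z = d/√Var(d) = 0.168545 / √0.0097828 = 0.168545 / 0.098908 = 1.704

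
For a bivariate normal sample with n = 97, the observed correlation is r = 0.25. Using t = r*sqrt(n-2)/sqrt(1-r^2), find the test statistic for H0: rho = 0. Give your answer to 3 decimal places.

1 − r² = 1 − 0.0625 = 0.9375;  √(1−r²) = 0.968246
√(n−2) = √95 = 9.746794
t = r·√(n−2)/√(1−r²) = 0.25 · 9.746794 / 0.968246 = 2.517

2.517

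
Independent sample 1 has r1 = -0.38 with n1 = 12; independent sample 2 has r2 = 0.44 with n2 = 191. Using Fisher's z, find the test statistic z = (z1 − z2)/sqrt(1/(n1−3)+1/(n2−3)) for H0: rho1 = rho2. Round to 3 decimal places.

-2.556

Fisher z-transforms: z1 = atanh(-0.38) = -0.400060, z2 = atanh(0.44) = 0.472231; difference d = -0.872291
Var(d) = 1/9 + 1/188 = 0.1111111 + 0.0053191 = 0.1164302
z = d/√Var(d) = -0.872291 / √0.1164302 = -0.872291 / 0.341219 = -2.556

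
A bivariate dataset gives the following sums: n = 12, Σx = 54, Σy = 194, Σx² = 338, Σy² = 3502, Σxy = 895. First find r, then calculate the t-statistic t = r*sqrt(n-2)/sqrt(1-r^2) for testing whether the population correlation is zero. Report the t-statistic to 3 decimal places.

0.376

Numerator: nΣxy − (Σx)(Σy) = 12·895 − (54)(194) = 264
Denominator: √[(nΣx²−(Σx)²)(nΣy²−(Σy)²)]
  nΣx²−(Σx)² = 12·338 − 2916 = 1140;  nΣy²−(Σy)² = 12·3502 − 37636 = 4388
  √(1140·4388) = √5002320 = 2236.5867
r = 264 / 2236.5867 = 0.1180
t = r·√(n−2)/√(1−r²) = 0.1180·√10 / √(1−0.013924) = 0.373149 / 0.993014 = 0.376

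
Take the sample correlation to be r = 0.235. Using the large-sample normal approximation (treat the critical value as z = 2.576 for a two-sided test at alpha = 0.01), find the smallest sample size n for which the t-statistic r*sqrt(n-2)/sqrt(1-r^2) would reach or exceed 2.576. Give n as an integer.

116

r√(n−2)/√(1−r²) ≥ 2.576  ⇔  n−2 ≥ (2.576)²·(1−r²)/r²
(1−r²)/r² = (1−0.055225)/0.055225 = 17.1077
n ≥ 2 + 6.635776·17.1077 = 2 + 113.5229 = 115.5229
⌈115.5229⌉ = 116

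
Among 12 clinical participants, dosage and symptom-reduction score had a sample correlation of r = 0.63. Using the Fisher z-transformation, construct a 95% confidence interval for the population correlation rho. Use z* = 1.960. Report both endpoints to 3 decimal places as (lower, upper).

(0.088, 0.884)

z_r = atanh(0.63) = 0.741416;  SE = 1/√(n−3) = 1/√9 = 0.333333
z-limits: 0.741416 ± 1.960·0.333333 = 0.741416 ± 0.653333 = [0.088083, 1.394749]
ρ-limits: (tanh 0.088083, tanh 1.394749) = (0.088, 0.884)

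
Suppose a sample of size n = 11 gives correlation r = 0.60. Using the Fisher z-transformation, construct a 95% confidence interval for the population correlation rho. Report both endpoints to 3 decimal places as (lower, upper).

(0.000, 0.882)

z_r = atanh(0.60) = 0.693147;  SE = 1/√(n−3) = 1/√8 = 0.353553
z-limits: 0.693147 ± 1.960·0.353553 = 0.693147 ± 0.692964 = [0.000183, 1.386111]
ρ-limits: (tanh 0.000183, tanh 1.386111) = (0.000, 0.882)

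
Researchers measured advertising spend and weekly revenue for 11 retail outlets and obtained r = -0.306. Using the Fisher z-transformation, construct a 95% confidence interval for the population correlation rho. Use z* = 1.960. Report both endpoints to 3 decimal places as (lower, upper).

(-0.765, 0.360)

Fisher z: z_r = atanh(r) = ½·ln((1+(-0.306))/(1−(-0.306))) = -0.316126
SE(z) = 1/√(n−3) = 1/√8 = 0.353553
95% ⇒ z* = 1.960; margin = 1.960·0.353553 = 0.692964
CI on z-scale: (-1.009090, 0.376838)
Back-transform: tanh(-1.009090) = -0.765385, tanh(0.376838) = 0.359958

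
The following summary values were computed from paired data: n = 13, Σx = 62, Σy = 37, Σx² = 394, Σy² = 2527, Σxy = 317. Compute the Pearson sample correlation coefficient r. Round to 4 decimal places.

0.2880

Numerator: nΣxy − (Σx)(Σy) = 13·317 − (62)(37) = 1827
Denominator: √[(nΣx²−(Σx)²)(nΣy²−(Σy)²)]
  nΣx²−(Σx)² = 13·394 − 3844 = 1278;  nΣy²−(Σy)² = 13·2527 − 1369 = 31482
  √(1278·31482) = √40233996 = 6343.0274
r = 1827 / 6343.0274 = 0.2880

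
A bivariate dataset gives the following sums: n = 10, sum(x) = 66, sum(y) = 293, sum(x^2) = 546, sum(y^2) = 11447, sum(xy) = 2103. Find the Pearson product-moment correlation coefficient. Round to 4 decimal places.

Numerator: nΣxy − (Σx)(Σy) = 10·2103 − (66)(293) = 1692
Denominator: √[(nΣx²−(Σx)²)(nΣy²−(Σy)²)]
  nΣx²−(Σx)² = 10·546 − 4356 = 1104;  nΣy²−(Σy)² = 10·11447 − 85849 = 28621
  √(1104·28621) = √31597584 = 5621.1728
r = 1692 / 5621.1728 = 0.3010

0.3010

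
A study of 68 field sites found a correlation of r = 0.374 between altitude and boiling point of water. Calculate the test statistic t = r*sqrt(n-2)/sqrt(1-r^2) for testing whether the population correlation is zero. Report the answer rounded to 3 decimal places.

1 − r² = 1 − 0.139876 = 0.860124;  √(1−r²) = 0.927429
√(n−2) = √66 = 8.124038
t = r·√(n−2)/√(1−r²) = 0.374 · 8.124038 / 0.927429 = 3.276

3.276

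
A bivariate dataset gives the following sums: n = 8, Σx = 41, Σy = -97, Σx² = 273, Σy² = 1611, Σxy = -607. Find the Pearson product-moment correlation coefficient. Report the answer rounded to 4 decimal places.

S_xy = nΣxy − ΣxΣy = 8·(-607) − 41·(-97) = -4856 − (-3977) = -879
S_xx = nΣx² − (Σx)² = 8·273 − 41² = 2184 − 1681 = 503
S_yy = nΣy² − (Σy)² = 8·1611 − (-97)² = 12888 − 9409 = 3479
r = S_xy / √(S_xx·S_yy) = -879 / √(503·3479) = -879 / √1749937 = -879 / 1322.8518 = -0.6645

-0.6645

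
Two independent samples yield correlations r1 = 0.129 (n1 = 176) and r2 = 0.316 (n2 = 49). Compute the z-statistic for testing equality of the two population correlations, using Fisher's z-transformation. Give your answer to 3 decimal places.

z1 = atanh(0.129) = 0.129723,  z2 = atanh(0.316) = 0.327197
SE = √(1/(n1−3) + 1/(n2−3)) = √(1/173 + 1/46) = √(0.0057803 + 0.0217391) = √0.0275194 = 0.165890
z = (z1 − z2)/SE = (0.129723 − 0.327197) / 0.165890 = -0.197474 / 0.165890 = -1.190

-1.190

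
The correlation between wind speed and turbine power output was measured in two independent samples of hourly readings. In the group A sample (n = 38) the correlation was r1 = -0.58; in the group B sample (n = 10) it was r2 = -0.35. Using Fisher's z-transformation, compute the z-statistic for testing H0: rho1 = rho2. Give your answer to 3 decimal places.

-0.717

Fisher z-transforms: z1 = atanh(-0.58) = -0.662463, z2 = atanh(-0.35) = -0.365444; difference d = -0.297019
Var(d) = 1/35 + 1/7 = 0.0285714 + 0.1428571 = 0.1714285
z = d/√Var(d) = -0.297019 / √0.1714285 = -0.297019 / 0.414039 = -0.717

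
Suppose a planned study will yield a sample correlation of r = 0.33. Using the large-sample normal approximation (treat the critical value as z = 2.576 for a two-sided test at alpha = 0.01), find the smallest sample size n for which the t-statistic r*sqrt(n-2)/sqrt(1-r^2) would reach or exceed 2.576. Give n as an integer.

r√(n−2)/√(1−r²) ≥ 2.576  ⇔  n−2 ≥ (2.576)²·(1−r²)/r²
(1−r²)/r² = (1−0.1089)/0.1089 = 8.1827
n ≥ 2 + 6.635776·8.1827 = 2 + 54.2986 = 56.2986
⌈56.2986⌉ = 57

57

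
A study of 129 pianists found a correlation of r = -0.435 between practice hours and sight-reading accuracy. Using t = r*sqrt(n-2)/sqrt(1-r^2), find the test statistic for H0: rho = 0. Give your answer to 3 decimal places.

t = r·√(n−2) / √(1−r²) with r = -0.435, n = 129
  = -0.435·√127 / √(1 − 0.189225)
  = -0.435·11.269428 / 0.900430
  = -4.902201 / 0.900430 = -5.444

-5.444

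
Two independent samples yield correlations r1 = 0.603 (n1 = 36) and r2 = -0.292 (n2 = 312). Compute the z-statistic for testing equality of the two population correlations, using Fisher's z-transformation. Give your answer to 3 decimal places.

5.453

Fisher z-transforms: z1 = atanh(0.603) = 0.697848, z2 = atanh(-0.292) = -0.300751; difference d = 0.998599
Var(d) = 1/33 + 1/309 = 0.0303030 + 0.0032362 = 0.0335392
z = d/√Var(d) = 0.998599 / √0.0335392 = 0.998599 / 0.183137 = 5.453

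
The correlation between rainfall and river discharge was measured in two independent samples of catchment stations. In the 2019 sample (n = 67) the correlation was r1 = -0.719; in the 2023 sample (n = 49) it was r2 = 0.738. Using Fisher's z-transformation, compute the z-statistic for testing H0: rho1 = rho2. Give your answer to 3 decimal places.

Fisher z-transforms: z1 = atanh(-0.719) = -0.905572, z2 = atanh(0.738) = 0.946073; difference d = -1.851645
Var(d) = 1/64 + 1/46 = 0.0156250 + 0.0217391 = 0.0373641
z = d/√Var(d) = -1.851645 / √0.0373641 = -1.851645 / 0.193298 = -9.579

-9.579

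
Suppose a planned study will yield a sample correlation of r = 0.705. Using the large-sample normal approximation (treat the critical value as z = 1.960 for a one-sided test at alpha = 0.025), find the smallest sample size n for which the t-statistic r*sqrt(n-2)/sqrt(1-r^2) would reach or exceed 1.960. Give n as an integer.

6

Need r·√(n−2)/√(1−r²) ≥ 1.960
√(n−2) ≥ 1.960·√(1−0.497025) / 0.705 = 1.960·0.709207 / 0.705 = 1.9717
n−2 ≥ 3.8876  ⇒  n ≥ 5.8876
Smallest integer n = 6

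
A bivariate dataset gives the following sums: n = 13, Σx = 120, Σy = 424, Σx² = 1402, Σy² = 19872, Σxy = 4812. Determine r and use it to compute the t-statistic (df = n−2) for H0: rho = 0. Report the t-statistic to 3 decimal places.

S_xy = nΣxy − ΣxΣy = 13·4812 − 120·424 = 62556 − 50880 = 11676
S_xx = nΣx² − (Σx)² = 13·1402 − 120² = 18226 − 14400 = 3826
S_yy = nΣy² − (Σy)² = 13·19872 − 424² = 258336 − 179776 = 78560
r = S_xy / √(S_xx·S_yy) = 11676 / √(3826·78560) = 11676 / √300570560 = 11676 / 17336.9709 = 0.6735
t = r·√(n−2)/√(1−r²) = 0.6735·√11 / √(1−0.453602) = 2.233747 / 0.739187 = 3.022

3.022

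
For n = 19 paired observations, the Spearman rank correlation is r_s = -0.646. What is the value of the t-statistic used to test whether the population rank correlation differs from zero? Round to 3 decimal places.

t = r_s·√(n−2) / √(1−r_s²) with r_s = -0.646, n = 19
  = -0.646·√17 / √(1 − 0.417316)
  = -0.646·4.123106 / 0.763337
  = -2.663526 / 0.763337 = -3.489

-3.489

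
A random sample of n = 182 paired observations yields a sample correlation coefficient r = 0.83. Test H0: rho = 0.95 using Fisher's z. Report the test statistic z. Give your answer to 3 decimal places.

Fisher z: atanh(0.83) = 1.188136, atanh(0.95) = 1.831781
z = (z_r − z_0)·√(n−3) = (1.188136 − 1.831781)·√179 = -0.643645 · 13.379088 = -8.611

-8.611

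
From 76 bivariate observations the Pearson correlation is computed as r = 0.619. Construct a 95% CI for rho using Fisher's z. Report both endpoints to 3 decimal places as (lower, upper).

z_r = atanh(0.619) = 0.723382;  SE = 1/√(n−3) = 1/√73 = 0.117041
z-limits: 0.723382 ± 1.960·0.117041 = 0.723382 ± 0.229400 = [0.493982, 0.952782]
ρ-limits: (tanh 0.493982, tanh 0.952782) = (0.457, 0.741)

(0.457, 0.741)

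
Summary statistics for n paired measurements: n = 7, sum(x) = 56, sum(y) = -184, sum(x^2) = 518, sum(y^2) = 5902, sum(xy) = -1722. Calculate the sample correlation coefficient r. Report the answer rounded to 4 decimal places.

-0.9154

Numerator: nΣxy − (Σx)(Σy) = 7·(-1722) − (56)(-184) = -1750
Denominator: √[(nΣx²−(Σx)²)(nΣy²−(Σy)²)]
  nΣx²−(Σx)² = 7·518 − 3136 = 490;  nΣy²−(Σy)² = 7·5902 − 33856 = 7458
  √(490·7458) = √3654420 = 1911.6537
r = -1750 / 1911.6537 = -0.9154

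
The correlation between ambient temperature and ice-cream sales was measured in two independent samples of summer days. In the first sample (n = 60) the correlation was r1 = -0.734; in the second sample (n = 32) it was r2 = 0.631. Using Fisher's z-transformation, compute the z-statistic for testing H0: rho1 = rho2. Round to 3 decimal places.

Fisher z-transforms: z1 = atanh(-0.734) = -0.937345, z2 = atanh(0.631) = 0.743076; difference d = -1.680421
Var(d) = 1/57 + 1/29 = 0.0175439 + 0.0344828 = 0.0520267
z = d/√Var(d) = -1.680421 / √0.0520267 = -1.680421 / 0.228094 = -7.367

-7.367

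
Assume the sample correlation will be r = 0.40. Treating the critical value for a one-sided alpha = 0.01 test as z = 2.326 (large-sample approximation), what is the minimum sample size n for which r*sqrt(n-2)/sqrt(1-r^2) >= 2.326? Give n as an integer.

31

Need r·√(n−2)/√(1−r²) ≥ 2.326
√(n−2) ≥ 2.326·√(1−0.1600) / 0.40 = 2.326·0.916515 / 0.40 = 5.3295
n−2 ≥ 28.4036  ⇒  n ≥ 30.4036
Smallest integer n = 31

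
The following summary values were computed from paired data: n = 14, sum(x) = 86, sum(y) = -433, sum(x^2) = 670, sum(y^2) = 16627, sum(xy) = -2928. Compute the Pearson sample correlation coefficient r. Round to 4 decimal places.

S_xy = nΣxy − ΣxΣy = 14·(-2928) − 86·(-433) = -40992 − (-37238) = -3754
S_xx = nΣx² − (Σx)² = 14·670 − 86² = 9380 − 7396 = 1984
S_yy = nΣy² − (Σy)² = 14·16627 − (-433)² = 232778 − 187489 = 45289
r = S_xy / √(S_xx·S_yy) = -3754 / √(1984·45289) = -3754 / √89853376 = -3754 / 9479.1021 = -0.3960

-0.3960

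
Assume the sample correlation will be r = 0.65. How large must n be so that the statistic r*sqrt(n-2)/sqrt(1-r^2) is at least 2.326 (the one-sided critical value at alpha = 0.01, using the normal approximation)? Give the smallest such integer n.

r√(n−2)/√(1−r²) ≥ 2.326  ⇔  n−2 ≥ (2.326)²·(1−r²)/r²
(1−r²)/r² = (1−0.4225)/0.4225 = 1.3669
n ≥ 2 + 5.410276·1.3669 = 2 + 7.3953 = 9.3953
⌈9.3953⌉ = 10

10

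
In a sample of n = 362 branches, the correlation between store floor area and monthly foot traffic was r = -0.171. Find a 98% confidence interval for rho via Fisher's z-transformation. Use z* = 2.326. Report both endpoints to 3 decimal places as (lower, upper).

Fisher z: z_r = atanh(r) = ½·ln((1+(-0.171))/(1−(-0.171))) = -0.172697
SE(z) = 1/√(n−3) = 1/√359 = 0.052778
98% ⇒ z* = 2.326; margin = 2.326·0.052778 = 0.122762
CI on z-scale: (-0.295459, -0.049935)
Back-transform: tanh(-0.295459) = -0.287151, tanh(-0.049935) = -0.049894

(-0.287, -0.050)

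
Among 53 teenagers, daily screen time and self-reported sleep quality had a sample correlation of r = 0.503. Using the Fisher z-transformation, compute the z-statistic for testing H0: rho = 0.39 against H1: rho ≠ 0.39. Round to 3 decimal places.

z_r = atanh(0.503) = 0.553314,  z_0 = atanh(0.39) = 0.411800
SE = 1/√(n−3) = 1/√50 = 0.141421
z = (z_r − z_0)/SE = (0.553314 − 0.411800) / 0.141421 = 0.141514 / 0.141421 = 1.001

1.001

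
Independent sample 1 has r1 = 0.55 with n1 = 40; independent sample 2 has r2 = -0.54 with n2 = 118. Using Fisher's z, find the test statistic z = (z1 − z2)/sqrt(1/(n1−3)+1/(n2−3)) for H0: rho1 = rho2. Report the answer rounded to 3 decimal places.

6.468

Fisher z-transforms: z1 = atanh(0.55) = 0.618381, z2 = atanh(-0.54) = -0.604156; difference d = 1.222537
Var(d) = 1/37 + 1/115 = 0.0270270 + 0.0086957 = 0.0357227
z = d/√Var(d) = 1.222537 / √0.0357227 = 1.222537 / 0.189004 = 6.468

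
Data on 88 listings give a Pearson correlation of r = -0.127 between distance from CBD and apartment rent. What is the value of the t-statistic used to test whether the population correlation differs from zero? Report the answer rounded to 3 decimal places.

-1.187

t = r·√(n−2) / √(1−r²) with r = -0.127, n = 88
  = -0.127·√86 / √(1 − 0.016129)
  = -0.127·9.273618 / 0.991903
  = -1.177749 / 0.991903 = -1.187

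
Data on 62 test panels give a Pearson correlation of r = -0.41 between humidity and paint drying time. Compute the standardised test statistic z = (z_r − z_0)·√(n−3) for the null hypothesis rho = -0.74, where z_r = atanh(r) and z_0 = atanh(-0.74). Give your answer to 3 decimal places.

z_r = atanh(-0.41) = -0.435611,  z_0 = atanh(-0.74) = -0.950479
SE = 1/√(n−3) = 1/√59 = 0.130189
z = (z_r − z_0)/SE = (-0.435611 − (-0.950479)) / 0.130189 = 0.514868 / 0.130189 = 3.955

3.955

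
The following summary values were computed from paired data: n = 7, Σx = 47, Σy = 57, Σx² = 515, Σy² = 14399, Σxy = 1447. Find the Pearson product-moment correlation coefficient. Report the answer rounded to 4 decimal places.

0.6384

S_xy = nΣxy − ΣxΣy = 7·1447 − 47·57 = 10129 − 2679 = 7450
S_xx = nΣx² − (Σx)² = 7·515 − 47² = 3605 − 2209 = 1396
S_yy = nΣy² − (Σy)² = 7·14399 − 57² = 100793 − 3249 = 97544
r = S_xy / √(S_xx·S_yy) = 7450 / √(1396·97544) = 7450 / √136171424 = 7450 / 11669.2512 = 0.6384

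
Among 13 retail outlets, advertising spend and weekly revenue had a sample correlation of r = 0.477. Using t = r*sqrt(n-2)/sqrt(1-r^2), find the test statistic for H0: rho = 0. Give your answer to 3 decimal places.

1.800

1 − r² = 1 − 0.227529 = 0.772471;  √(1−r²) = 0.878903
√(n−2) = √11 = 3.316625
t = r·√(n−2)/√(1−r²) = 0.477 · 3.316625 / 0.878903 = 1.800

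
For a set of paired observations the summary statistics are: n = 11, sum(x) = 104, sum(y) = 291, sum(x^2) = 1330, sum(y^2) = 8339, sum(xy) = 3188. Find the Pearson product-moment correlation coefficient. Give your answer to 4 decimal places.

0.9266

S_xy = nΣxy − ΣxΣy = 11·3188 − 104·291 = 35068 − 30264 = 4804
S_xx = nΣx² − (Σx)² = 11·1330 − 104² = 14630 − 10816 = 3814
S_yy = nΣy² − (Σy)² = 11·8339 − 291² = 91729 − 84681 = 7048
r = S_xy / √(S_xx·S_yy) = 4804 / √(3814·7048) = 4804 / √26881072 = 4804 / 5184.6959 = 0.9266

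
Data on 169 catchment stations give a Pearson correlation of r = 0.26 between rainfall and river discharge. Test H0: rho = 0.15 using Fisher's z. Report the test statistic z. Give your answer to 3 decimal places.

1.481

Fisher z: atanh(0.26) = 0.266108, atanh(0.15) = 0.151140
z = (z_r − z_0)·√(n−3) = (0.266108 − 0.151140)·√166 = 0.114968 · 12.884099 = 1.481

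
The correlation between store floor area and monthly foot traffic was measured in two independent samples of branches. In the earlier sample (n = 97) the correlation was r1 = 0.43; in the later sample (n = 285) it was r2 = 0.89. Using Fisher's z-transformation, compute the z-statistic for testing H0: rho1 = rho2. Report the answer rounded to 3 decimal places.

Fisher z-transforms: z1 = atanh(0.43) = 0.459897, z2 = atanh(0.89) = 1.421926; difference d = -0.962029
Var(d) = 1/94 + 1/282 = 0.0106383 + 0.0035461 = 0.0141844
z = d/√Var(d) = -0.962029 / √0.0141844 = -0.962029 / 0.119098 = -8.078

-8.078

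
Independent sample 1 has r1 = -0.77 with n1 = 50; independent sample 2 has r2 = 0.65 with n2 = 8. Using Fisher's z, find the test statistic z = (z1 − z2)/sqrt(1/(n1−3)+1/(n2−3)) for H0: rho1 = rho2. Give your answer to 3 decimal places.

-3.817

z1 = atanh(-0.77) = -1.020328,  z2 = atanh(0.65) = 0.775299
SE = √(1/(n1−3) + 1/(n2−3)) = √(1/47 + 1/5) = √(0.0212766 + 0.2000000) = √0.2212766 = 0.470400
z = (z1 − z2)/SE = (-1.020328 − 0.775299) / 0.470400 = -1.795627 / 0.470400 = -3.817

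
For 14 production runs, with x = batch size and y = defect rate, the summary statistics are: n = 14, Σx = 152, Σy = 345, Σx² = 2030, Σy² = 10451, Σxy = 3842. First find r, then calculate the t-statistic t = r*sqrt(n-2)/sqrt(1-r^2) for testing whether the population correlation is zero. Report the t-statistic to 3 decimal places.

Numerator: nΣxy − (Σx)(Σy) = 14·3842 − (152)(345) = 1348
Denominator: √[(nΣx²−(Σx)²)(nΣy²−(Σy)²)]
  nΣx²−(Σx)² = 14·2030 − 23104 = 5316;  nΣy²−(Σy)² = 14·10451 − 119025 = 27289
  √(5316·27289) = √145068324 = 12044.4312
r = 1348 / 12044.4312 = 0.1119
t = r·√(n−2)/√(1−r²) = 0.1119·√12 / √(1−0.012522) = 0.387633 / 0.993719 = 0.390

0.390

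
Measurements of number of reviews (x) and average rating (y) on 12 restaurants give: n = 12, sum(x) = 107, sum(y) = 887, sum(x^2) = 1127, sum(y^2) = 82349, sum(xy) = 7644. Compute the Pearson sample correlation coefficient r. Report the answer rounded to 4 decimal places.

Numerator: nΣxy − (Σx)(Σy) = 12·7644 − (107)(887) = -3181
Denominator: √[(nΣx²−(Σx)²)(nΣy²−(Σy)²)]
  nΣx²−(Σx)² = 12·1127 − 11449 = 2075;  nΣy²−(Σy)² = 12·82349 − 786769 = 201419
  √(2075·201419) = √417944425 = 20443.6891
r = -3181 / 20443.6891 = -0.1556

-0.1556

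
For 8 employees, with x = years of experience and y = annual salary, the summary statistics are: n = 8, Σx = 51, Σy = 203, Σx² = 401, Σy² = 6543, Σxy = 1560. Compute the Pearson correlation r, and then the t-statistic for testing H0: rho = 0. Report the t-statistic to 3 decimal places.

3.485

Numerator: nΣxy − (Σx)(Σy) = 8·1560 − (51)(203) = 2127
Denominator: √[(nΣx²−(Σx)²)(nΣy²−(Σy)²)]
  nΣx²−(Σx)² = 8·401 − 2601 = 607;  nΣy²−(Σy)² = 8·6543 − 41209 = 11135
  √(607·11135) = √6758945 = 2599.7971
r = 2127 / 2599.7971 = 0.8181
t = r·√(n−2)/√(1−r²) = 0.8181·√6 / √(1−0.669288) = 2.003928 / 0.575076 = 3.485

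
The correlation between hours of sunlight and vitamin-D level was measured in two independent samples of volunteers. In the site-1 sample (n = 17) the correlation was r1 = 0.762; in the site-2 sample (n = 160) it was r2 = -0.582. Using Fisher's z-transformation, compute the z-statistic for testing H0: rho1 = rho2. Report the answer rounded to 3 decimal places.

Fisher z-transforms: z1 = atanh(0.762) = 1.000967, z2 = atanh(-0.582) = -0.665482; difference d = 1.666449
Var(d) = 1/14 + 1/157 = 0.0714286 + 0.0063694 = 0.0777980
z = d/√Var(d) = 1.666449 / √0.0777980 = 1.666449 / 0.278923 = 5.975

5.975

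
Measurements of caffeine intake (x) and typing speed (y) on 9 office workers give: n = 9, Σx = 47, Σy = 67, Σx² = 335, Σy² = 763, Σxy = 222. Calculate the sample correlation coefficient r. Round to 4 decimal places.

S_xy = nΣxy − ΣxΣy = 9·222 − 47·67 = 1998 − 3149 = -1151
S_xx = nΣx² − (Σx)² = 9·335 − 47² = 3015 − 2209 = 806
S_yy = nΣy² − (Σy)² = 9·763 − 67² = 6867 − 4489 = 2378
r = S_xy / √(S_xx·S_yy) = -1151 / √(806·2378) = -1151 / √1916668 = -1151 / 1384.4378 = -0.8314

-0.8314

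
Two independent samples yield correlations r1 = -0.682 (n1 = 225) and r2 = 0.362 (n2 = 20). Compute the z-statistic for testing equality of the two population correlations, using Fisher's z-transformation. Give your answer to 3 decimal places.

-4.816

z1 = atanh(-0.682) = -0.832844,  z2 = atanh(0.362) = 0.379186
SE = √(1/(n1−3) + 1/(n2−3)) = √(1/222 + 1/17) = √(0.0045045 + 0.0588235) = √0.0633280 = 0.251651
z = (z1 − z2)/SE = (-0.832844 − 0.379186) / 0.251651 = -1.212030 / 0.251651 = -4.816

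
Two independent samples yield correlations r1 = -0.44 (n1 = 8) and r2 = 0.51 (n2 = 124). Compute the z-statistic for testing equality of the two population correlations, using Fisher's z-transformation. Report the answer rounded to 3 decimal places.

-2.268

Fisher z-transforms: z1 = atanh(-0.44) = -0.472231, z2 = atanh(0.51) = 0.562730; difference d = -1.034961
Var(d) = 1/5 + 1/121 = 0.2000000 + 0.0082645 = 0.2082645
z = d/√Var(d) = -1.034961 / √0.2082645 = -1.034961 / 0.456360 = -2.268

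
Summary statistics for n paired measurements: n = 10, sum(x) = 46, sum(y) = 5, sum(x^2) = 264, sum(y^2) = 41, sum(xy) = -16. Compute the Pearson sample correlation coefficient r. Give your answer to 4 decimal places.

Numerator: nΣxy − (Σx)(Σy) = 10·(-16) − (46)(5) = -390
Denominator: √[(nΣx²−(Σx)²)(nΣy²−(Σy)²)]
  nΣx²−(Σx)² = 10·264 − 2116 = 524;  nΣy²−(Σy)² = 10·41 − 25 = 385
  √(524·385) = √201740 = 449.1548
r = -390 / 449.1548 = -0.8683

-0.8683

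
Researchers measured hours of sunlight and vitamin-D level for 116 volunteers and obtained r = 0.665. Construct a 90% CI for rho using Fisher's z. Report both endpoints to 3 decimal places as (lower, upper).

(0.570, 0.743)

z_r = atanh(0.665) = 0.801725;  SE = 1/√(n−3) = 1/√113 = 0.094072
z-limits: 0.801725 ± 1.645·0.094072 = 0.801725 ± 0.154748 = [0.646977, 0.956473]
ρ-limits: (tanh 0.646977, tanh 0.956473) = (0.570, 0.743)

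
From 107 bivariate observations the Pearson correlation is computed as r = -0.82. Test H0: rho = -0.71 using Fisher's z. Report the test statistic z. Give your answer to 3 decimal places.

Fisher z: atanh(-0.82) = -1.156817, atanh(-0.71) = -0.887184
z = (z_r − z_0)·√(n−3) = (-1.156817 − (-0.887184))·√104 = -0.269633 · 10.198039 = -2.750

-2.750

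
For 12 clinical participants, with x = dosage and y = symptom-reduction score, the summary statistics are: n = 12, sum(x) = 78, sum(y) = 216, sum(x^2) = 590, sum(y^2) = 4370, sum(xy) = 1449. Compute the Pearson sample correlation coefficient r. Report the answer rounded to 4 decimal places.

S_xy = nΣxy − ΣxΣy = 12·1449 − 78·216 = 17388 − 16848 = 540
S_xx = nΣx² − (Σx)² = 12·590 − 78² = 7080 − 6084 = 996
S_yy = nΣy² − (Σy)² = 12·4370 − 216² = 52440 − 46656 = 5784
r = S_xy / √(S_xx·S_yy) = 540 / √(996·5784) = 540 / √5760864 = 540 / 2400.1800 = 0.2250

0.2250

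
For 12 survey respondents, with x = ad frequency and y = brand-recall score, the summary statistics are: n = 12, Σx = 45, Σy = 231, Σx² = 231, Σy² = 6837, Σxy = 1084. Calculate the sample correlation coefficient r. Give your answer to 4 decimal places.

0.5645

S_xy = nΣxy − ΣxΣy = 12·1084 − 45·231 = 13008 − 10395 = 2613
S_xx = nΣx² − (Σx)² = 12·231 − 45² = 2772 − 2025 = 747
S_yy = nΣy² − (Σy)² = 12·6837 − 231² = 82044 − 53361 = 28683
r = S_xy / √(S_xx·S_yy) = 2613 / √(747·28683) = 2613 / √21426201 = 2613 / 4628.8445 = 0.5645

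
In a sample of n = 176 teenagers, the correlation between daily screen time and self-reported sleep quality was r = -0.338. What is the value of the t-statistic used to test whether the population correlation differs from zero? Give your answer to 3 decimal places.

t = r·√(n−2) / √(1−r²) with r = -0.338, n = 176
  = -0.338·√174 / √(1 − 0.114244)
  = -0.338·13.190906 / 0.941146
  = -4.458526 / 0.941146 = -4.737

-4.737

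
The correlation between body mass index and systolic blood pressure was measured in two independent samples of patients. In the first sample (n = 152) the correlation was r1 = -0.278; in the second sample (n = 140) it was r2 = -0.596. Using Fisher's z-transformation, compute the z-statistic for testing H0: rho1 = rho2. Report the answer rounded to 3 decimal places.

Fisher z-transforms: z1 = atanh(-0.278) = -0.285513, z2 = atanh(-0.596) = -0.686920; difference d = 0.401407
Var(d) = 1/149 + 1/137 = 0.0067114 + 0.0072993 = 0.0140107
z = d/√Var(d) = 0.401407 / √0.0140107 = 0.401407 / 0.118367 = 3.391

3.391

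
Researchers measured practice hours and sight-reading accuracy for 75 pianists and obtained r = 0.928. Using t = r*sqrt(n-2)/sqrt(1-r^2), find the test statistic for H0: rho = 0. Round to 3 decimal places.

21.281

1 − r² = 1 − 0.861184 = 0.138816;  √(1−r²) = 0.372580
√(n−2) = √73 = 8.544004
t = r·√(n−2)/√(1−r²) = 0.928 · 8.544004 / 0.372580 = 21.281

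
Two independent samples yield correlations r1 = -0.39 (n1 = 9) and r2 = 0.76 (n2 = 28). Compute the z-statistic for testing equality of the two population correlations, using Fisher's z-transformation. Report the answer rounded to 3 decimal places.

-3.097

Fisher z-transforms: z1 = atanh(-0.39) = -0.411800, z2 = atanh(0.76) = 0.996215; difference d = -1.408015
Var(d) = 1/6 + 1/25 = 0.1666667 + 0.0400000 = 0.2066667
z = d/√Var(d) = -1.408015 / √0.2066667 = -1.408015 / 0.454606 = -3.097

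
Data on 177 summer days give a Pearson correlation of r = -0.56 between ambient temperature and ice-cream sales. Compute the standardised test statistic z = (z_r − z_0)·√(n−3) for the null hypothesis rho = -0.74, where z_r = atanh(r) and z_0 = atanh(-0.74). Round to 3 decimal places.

4.190

z_r = atanh(-0.56) = -0.632833,  z_0 = atanh(-0.74) = -0.950479
SE = 1/√(n−3) = 1/√174 = 0.075810
z = (z_r − z_0)/SE = (-0.632833 − (-0.950479)) / 0.075810 = 0.317646 / 0.075810 = 4.190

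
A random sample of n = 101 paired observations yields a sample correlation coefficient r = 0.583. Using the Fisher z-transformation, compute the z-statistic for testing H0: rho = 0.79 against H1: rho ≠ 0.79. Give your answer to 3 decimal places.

z_r = atanh(0.583) = 0.666995,  z_0 = atanh(0.79) = 1.071432
SE = 1/√(n−3) = 1/√98 = 0.101015
z = (z_r − z_0)/SE = (0.666995 − 1.071432) / 0.101015 = -0.404437 / 0.101015 = -4.004

-4.004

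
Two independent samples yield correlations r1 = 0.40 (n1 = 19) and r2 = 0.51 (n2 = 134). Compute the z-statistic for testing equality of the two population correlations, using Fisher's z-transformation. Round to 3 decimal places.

-0.525

z1 = atanh(0.40) = 0.423649,  z2 = atanh(0.51) = 0.562730
SE = √(1/(n1−3) + 1/(n2−3)) = √(1/16 + 1/131) = √(0.0625000 + 0.0076336) = √0.0701336 = 0.264827
z = (z1 − z2)/SE = (0.423649 − 0.562730) / 0.264827 = -0.139081 / 0.264827 = -0.525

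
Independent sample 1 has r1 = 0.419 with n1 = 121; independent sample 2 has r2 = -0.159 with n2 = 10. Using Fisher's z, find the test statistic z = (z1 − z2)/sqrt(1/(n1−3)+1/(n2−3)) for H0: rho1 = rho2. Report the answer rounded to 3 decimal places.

1.560

z1 = atanh(0.419) = 0.446478,  z2 = atanh(-0.159) = -0.160361
SE = √(1/(n1−3) + 1/(n2−3)) = √(1/118 + 1/7) = √(0.0084746 + 0.1428571) = √0.1513317 = 0.389014
z = (z1 − z2)/SE = (0.446478 − (-0.160361)) / 0.389014 = 0.606839 / 0.389014 = 1.560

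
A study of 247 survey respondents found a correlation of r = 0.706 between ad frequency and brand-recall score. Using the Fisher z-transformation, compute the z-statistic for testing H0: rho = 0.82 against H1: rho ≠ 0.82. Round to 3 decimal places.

z_r = atanh(0.706) = 0.879163,  z_0 = atanh(0.82) = 1.156817
SE = 1/√(n−3) = 1/√244 = 0.064018
z = (z_r − z_0)/SE = (0.879163 − 1.156817) / 0.064018 = -0.277654 / 0.064018 = -4.337

-4.337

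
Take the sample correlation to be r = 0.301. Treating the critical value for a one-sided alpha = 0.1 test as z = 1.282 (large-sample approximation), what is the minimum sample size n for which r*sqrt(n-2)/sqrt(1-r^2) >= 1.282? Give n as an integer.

19

Need r·√(n−2)/√(1−r²) ≥ 1.282
√(n−2) ≥ 1.282·√(1−0.090601) / 0.301 = 1.282·0.953624 / 0.301 = 4.0616
n−2 ≥ 16.4966  ⇒  n ≥ 18.4966
Smallest integer n = 19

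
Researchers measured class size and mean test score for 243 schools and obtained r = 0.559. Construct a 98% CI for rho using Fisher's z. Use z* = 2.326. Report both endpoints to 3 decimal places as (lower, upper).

(0.447, 0.654)

z_r = atanh(0.559) = 0.631377;  SE = 1/√(n−3) = 1/√240 = 0.064550
z-limits: 0.631377 ± 2.326·0.064550 = 0.631377 ± 0.150143 = [0.481234, 0.781520]
ρ-limits: (tanh 0.481234, tanh 0.781520) = (0.447, 0.654)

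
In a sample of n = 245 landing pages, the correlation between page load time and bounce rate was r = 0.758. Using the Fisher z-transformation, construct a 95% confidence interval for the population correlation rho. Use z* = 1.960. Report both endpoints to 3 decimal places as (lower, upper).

(0.699, 0.807)

Fisher z: z_r = atanh(r) = ½·ln((1+0.758)/(1−0.758)) = 0.991497
SE(z) = 1/√(n−3) = 1/√242 = 0.064282
95% ⇒ z* = 1.960; margin = 1.960·0.064282 = 0.125993
CI on z-scale: (0.865504, 1.117490)
Back-transform: tanh(0.865504) = 0.699083, tanh(1.117490) = 0.806694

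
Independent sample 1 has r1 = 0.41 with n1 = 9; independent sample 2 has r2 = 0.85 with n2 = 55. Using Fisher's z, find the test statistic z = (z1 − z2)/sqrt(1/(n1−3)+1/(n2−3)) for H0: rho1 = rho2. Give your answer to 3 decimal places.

z1 = atanh(0.41) = 0.435611,  z2 = atanh(0.85) = 1.256153
SE = √(1/(n1−3) + 1/(n2−3)) = √(1/6 + 1/52) = √(0.1666667 + 0.0192308) = √0.1858975 = 0.431158
z = (z1 − z2)/SE = (0.435611 − 1.256153) / 0.431158 = -0.820542 / 0.431158 = -1.903

-1.903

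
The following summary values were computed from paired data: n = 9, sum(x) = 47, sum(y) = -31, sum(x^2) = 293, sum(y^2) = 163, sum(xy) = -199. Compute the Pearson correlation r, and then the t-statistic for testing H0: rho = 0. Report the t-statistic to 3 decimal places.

S_xy = nΣxy − ΣxΣy = 9·(-199) − 47·(-31) = -1791 − (-1457) = -334
S_xx = nΣx² − (Σx)² = 9·293 − 47² = 2637 − 2209 = 428
S_yy = nΣy² − (Σy)² = 9·163 − (-31)² = 1467 − 961 = 506
r = S_xy / √(S_xx·S_yy) = -334 / √(428·506) = -334 / √216568 = -334 / 465.3687 = -0.7177
t = r·√(n−2)/√(1−r²) = -0.7177·√7 / √(1−0.515093) = -1.898856 / 0.696353 = -2.727

-2.727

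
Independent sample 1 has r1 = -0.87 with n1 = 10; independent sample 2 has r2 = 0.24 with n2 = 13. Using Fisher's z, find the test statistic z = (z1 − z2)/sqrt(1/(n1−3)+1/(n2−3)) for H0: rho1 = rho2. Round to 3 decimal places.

z1 = atanh(-0.87) = -1.333080,  z2 = atanh(0.24) = 0.244774
SE = √(1/(n1−3) + 1/(n2−3)) = √(1/7 + 1/10) = √(0.1428571 + 0.1000000) = √0.2428571 = 0.492805
z = (z1 − z2)/SE = (-1.333080 − 0.244774) / 0.492805 = -1.577854 / 0.492805 = -3.202

-3.202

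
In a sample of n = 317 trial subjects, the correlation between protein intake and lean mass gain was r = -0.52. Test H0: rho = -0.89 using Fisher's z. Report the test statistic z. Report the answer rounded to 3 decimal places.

14.984

Fisher z: atanh(-0.52) = -0.576340, atanh(-0.89) = -1.421926
z = (z_r − z_0)·√(n−3) = (-0.576340 − (-1.421926))·√314 = 0.845586 · 17.720045 = 14.984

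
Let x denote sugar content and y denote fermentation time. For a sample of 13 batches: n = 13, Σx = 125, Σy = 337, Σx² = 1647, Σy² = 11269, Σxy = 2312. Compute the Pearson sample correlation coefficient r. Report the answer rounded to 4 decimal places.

S_xy = nΣxy − ΣxΣy = 13·2312 − 125·337 = 30056 − 42125 = -12069
S_xx = nΣx² − (Σx)² = 13·1647 − 125² = 21411 − 15625 = 5786
S_yy = nΣy² − (Σy)² = 13·11269 − 337² = 146497 − 113569 = 32928
r = S_xy / √(S_xx·S_yy) = -12069 / √(5786·32928) = -12069 / √190521408 = -12069 / 13802.9493 = -0.8744

-0.8744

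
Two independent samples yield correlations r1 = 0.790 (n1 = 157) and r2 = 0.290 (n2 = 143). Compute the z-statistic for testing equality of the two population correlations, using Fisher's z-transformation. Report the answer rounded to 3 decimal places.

6.618

Fisher z-transforms: z1 = atanh(0.790) = 1.071432, z2 = atanh(0.290) = 0.298566; difference d = 0.772866
Var(d) = 1/154 + 1/140 = 0.0064935 + 0.0071429 = 0.0136364
z = d/√Var(d) = 0.772866 / √0.0136364 = 0.772866 / 0.116775 = 6.618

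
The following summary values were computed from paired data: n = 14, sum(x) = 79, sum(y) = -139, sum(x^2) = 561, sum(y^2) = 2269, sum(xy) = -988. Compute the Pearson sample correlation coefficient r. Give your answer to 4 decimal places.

-0.6363

Numerator: nΣxy − (Σx)(Σy) = 14·(-988) − (79)(-139) = -2851
Denominator: √[(nΣx²−(Σx)²)(nΣy²−(Σy)²)]
  nΣx²−(Σx)² = 14·561 − 6241 = 1613;  nΣy²−(Σy)² = 14·2269 − 19321 = 12445
  √(1613·12445) = √20073785 = 4480.3778
r = -2851 / 4480.3778 = -0.6363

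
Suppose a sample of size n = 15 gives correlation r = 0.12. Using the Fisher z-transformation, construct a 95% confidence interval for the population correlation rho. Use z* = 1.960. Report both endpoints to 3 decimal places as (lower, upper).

(-0.418, 0.596)

Fisher z: z_r = atanh(r) = ½·ln((1+0.12)/(1−0.12)) = 0.120581
SE(z) = 1/√(n−3) = 1/√12 = 0.288675
95% ⇒ z* = 1.960; margin = 1.960·0.288675 = 0.565803
CI on z-scale: (-0.445222, 0.686384)
Back-transform: tanh(-0.445222) = -0.417964, tanh(0.686384) = 0.595654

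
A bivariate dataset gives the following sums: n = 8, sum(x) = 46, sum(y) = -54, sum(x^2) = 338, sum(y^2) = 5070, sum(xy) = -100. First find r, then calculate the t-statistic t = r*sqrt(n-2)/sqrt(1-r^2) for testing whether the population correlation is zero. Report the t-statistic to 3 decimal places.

Numerator: nΣxy − (Σx)(Σy) = 8·(-100) − (46)(-54) = 1684
Denominator: √[(nΣx²−(Σx)²)(nΣy²−(Σy)²)]
  nΣx²−(Σx)² = 8·338 − 2116 = 588;  nΣy²−(Σy)² = 8·5070 − 2916 = 37644
  √(588·37644) = √22134672 = 4704.7499
r = 1684 / 4704.7499 = 0.3579
t = r·√(n−2)/√(1−r²) = 0.3579·√6 / √(1−0.128092) = 0.876672 / 0.933760 = 0.939

0.939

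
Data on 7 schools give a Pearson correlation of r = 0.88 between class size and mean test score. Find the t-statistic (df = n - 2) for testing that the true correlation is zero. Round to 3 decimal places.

4.143

t = r·√(n−2) / √(1−r²) with r = 0.88, n = 7
  = 0.88·√5 / √(1 − 0.7744)
  = 0.88·2.236068 / 0.474974
  = 1.967740 / 0.474974 = 4.143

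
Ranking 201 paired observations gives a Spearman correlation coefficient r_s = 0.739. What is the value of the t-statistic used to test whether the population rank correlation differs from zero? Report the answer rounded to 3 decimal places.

15.474

1 − r_s² = 1 − 0.546121 = 0.453879;  √(1−r_s²) = 0.673705
√(n−2) = √199 = 14.106736
t = r_s·√(n−2)/√(1−r_s²) = 0.739 · 14.106736 / 0.673705 = 15.474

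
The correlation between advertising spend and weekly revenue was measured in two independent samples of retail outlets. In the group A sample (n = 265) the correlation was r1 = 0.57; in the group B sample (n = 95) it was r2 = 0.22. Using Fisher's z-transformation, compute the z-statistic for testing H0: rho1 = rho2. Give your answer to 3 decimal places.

z1 = atanh(0.57) = 0.647523,  z2 = atanh(0.22) = 0.223656
SE = √(1/(n1−3) + 1/(n2−3)) = √(1/262 + 1/92) = √(0.0038168 + 0.0108696) = √0.0146864 = 0.121187
z = (z1 − z2)/SE = (0.647523 − 0.223656) / 0.121187 = 0.423867 / 0.121187 = 3.498

3.498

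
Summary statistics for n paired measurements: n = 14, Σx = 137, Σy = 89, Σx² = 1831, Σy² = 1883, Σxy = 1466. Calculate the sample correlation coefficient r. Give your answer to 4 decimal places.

0.7404

Numerator: nΣxy − (Σx)(Σy) = 14·1466 − (137)(89) = 8331
Denominator: √[(nΣx²−(Σx)²)(nΣy²−(Σy)²)]
  nΣx²−(Σx)² = 14·1831 − 18769 = 6865;  nΣy²−(Σy)² = 14·1883 − 7921 = 18441
  √(6865·18441) = √126597465 = 11251.5539
r = 8331 / 11251.5539 = 0.7404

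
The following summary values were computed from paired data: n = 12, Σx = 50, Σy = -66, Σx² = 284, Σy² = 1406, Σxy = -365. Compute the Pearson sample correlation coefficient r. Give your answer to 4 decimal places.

S_xy = nΣxy − ΣxΣy = 12·(-365) − 50·(-66) = -4380 − (-3300) = -1080
S_xx = nΣx² − (Σx)² = 12·284 − 50² = 3408 − 2500 = 908
S_yy = nΣy² − (Σy)² = 12·1406 − (-66)² = 16872 − 4356 = 12516
r = S_xy / √(S_xx·S_yy) = -1080 / √(908·12516) = -1080 / √11364528 = -1080 / 3371.1316 = -0.3204

-0.3204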